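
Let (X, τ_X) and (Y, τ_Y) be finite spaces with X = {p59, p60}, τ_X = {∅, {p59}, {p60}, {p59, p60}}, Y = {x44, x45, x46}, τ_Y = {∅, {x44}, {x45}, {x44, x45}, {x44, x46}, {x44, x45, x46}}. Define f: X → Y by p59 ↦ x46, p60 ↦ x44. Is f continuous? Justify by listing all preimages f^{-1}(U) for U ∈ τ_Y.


f IS continuous.

Compute f^{-1}(U) for each U ∈ τ_Y:
  U = ∅: f^{-1}(U) = ∅ ∈ τ_X ✓.
  U = {x44}: f^{-1}(U) = {p60} ∈ τ_X ✓.
  U = {x45}: f^{-1}(U) = ∅ ∈ τ_X ✓.
  U = {x44, x45}: f^{-1}(U) = {p60} ∈ τ_X ✓.
  U = {x44, x46}: f^{-1}(U) = {p59, p60} ∈ τ_X ✓.
  U = {x44, x45, x46}: f^{-1}(U) = {p59, p60} ∈ τ_X ✓.
Every preimage lies in τ_X, so f IS continuous.


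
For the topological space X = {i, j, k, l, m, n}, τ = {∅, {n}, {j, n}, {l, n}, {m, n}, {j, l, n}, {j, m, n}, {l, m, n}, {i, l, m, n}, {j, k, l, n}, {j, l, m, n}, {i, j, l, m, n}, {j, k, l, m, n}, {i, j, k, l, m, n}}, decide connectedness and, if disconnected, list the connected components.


(X, τ) is connected.

Find clopen sets (U ∈ τ with X ∖ U ∈ τ):
  U = ∅, X ∖ U = {i, j, k, l, m, n} — both open, so U is clopen.
  U = {i, j, k, l, m, n}, X ∖ U = ∅ — both open, so U is clopen.
Only trivial clopens (∅ and X) exist, so (X, τ) is connected.
Compute connected components by grouping points that agree on all clopens:
  component: {i, j, k, l, m, n}


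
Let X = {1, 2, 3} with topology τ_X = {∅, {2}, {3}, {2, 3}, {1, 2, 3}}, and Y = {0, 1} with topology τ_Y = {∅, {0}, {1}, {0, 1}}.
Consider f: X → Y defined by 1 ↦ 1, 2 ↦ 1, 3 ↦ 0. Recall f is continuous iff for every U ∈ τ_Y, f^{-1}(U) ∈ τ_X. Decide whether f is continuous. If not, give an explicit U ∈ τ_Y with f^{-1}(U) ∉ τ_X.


f is NOT continuous.

Compute f^{-1}(U) for each U ∈ τ_Y:
  U = ∅: f^{-1}(U) = ∅ ∈ τ_X ✓.
  U = {0}: f^{-1}(U) = {3} ∈ τ_X ✓.
  U = {1}: f^{-1}(U) = {1, 2} ∉ τ_X ✗.
  U = {0, 1}: f^{-1}(U) = {1, 2, 3} ∈ τ_X ✓.
Found U = {1} with f^{-1}(U) = {1, 2} not in τ_X. Therefore f is NOT continuous.


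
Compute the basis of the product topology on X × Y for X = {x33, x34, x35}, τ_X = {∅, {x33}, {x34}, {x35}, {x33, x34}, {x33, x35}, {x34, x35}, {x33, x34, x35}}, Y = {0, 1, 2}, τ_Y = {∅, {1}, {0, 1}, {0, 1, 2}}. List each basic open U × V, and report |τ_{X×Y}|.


Basis B = {∅ × ∅, {x33} × {1}, {x34} × {1}, {x35} × {1}, {x33} × {0, 1}, {x33, x34} × {1}, {x33, x35} × {1}, {x34} × {0, 1}, {x34, x35} × {1}, {x35} × {0, 1}, {x33} × {0, 1, 2}, {x33, x34, x35} × {1}, {x34} × {0, 1, 2}, {x35} × {0, 1, 2}, {x33, x34} × {0, 1}, {x33, x35} × {0, 1}, {x34, x35} × {0, 1}, {x33, x34} × {0, 1, 2}, {x33, x35} × {0, 1, 2}, {x33, x34, x35} × {0, 1}, {x34, x35} × {0, 1, 2}, {x33, x34, x35} × {0, 1, 2}}; |τ_{X×Y}| = 64.

Enumerate products U × V with U ∈ τ_X, V ∈ τ_Y (deduplicated):
  ∅ × ∅ = {} (∅)
  {x33} × {1} = {(x33,1)}
  {x34} × {1} = {(x34,1)}
  {x35} × {1} = {(x35,1)}
  {x33} × {0, 1} = {(x33,0), (x33,1)}
  {x33, x34} × {1} = {(x33,1), (x34,1)}
  {x33, x35} × {1} = {(x33,1), (x35,1)}
  {x34} × {0, 1} = {(x34,0), (x34,1)}
  {x34, x35} × {1} = {(x34,1), (x35,1)}
  {x35} × {0, 1} = {(x35,0), (x35,1)}
  {x33} × {0, 1, 2} = {(x33,0), (x33,1), (x33,2)}
  {x33, x34, x35} × {1} = {(x33,1), (x34,1), (x35,1)}
  {x34} × {0, 1, 2} = {(x34,0), (x34,1), (x34,2)}
  {x35} × {0, 1, 2} = {(x35,0), (x35,1), (x35,2)}
  {x33, x34} × {0, 1} = {(x33,0), (x33,1), (x34,0), (x34,1)}
  {x33, x35} × {0, 1} = {(x33,0), (x33,1), (x35,0), (x35,1)}
  {x34, x35} × {0, 1} = {(x34,0), (x34,1), (x35,0), (x35,1)}
  {x33, x34} × {0, 1, 2} = {(x33,0), (x33,1), (x33,2), (x34,0), (x34,1), (x34,2)}
  {x33, x35} × {0, 1, 2} = {(x33,0), (x33,1), (x33,2), (x35,0), (x35,1), (x35,2)}
  {x33, x34, x35} × {0, 1} = {(x33,0), (x33,1), (x34,0), (x34,1), (x35,0), (x35,1)}
  {x34, x35} × {0, 1, 2} = {(x34,0), (x34,1), (x34,2), (x35,0), (x35,1), (x35,2)}
  {x33, x34, x35} × {0, 1, 2} = {(x33,0), (x33,1), (x33,2), (x34,0), (x34,1), (x34,2), (x35,0), (x35,1), (x35,2)}
These 22 distinct sets form the basis B.
Close under arbitrary unions to get τ_{X×Y}; counting gives |τ_{X×Y}| = 64.


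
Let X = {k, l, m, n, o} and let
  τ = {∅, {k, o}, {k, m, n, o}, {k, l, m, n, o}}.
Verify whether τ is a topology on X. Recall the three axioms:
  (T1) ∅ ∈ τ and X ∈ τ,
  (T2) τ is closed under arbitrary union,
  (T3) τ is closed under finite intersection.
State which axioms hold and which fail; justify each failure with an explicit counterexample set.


τ IS a topology on X.

Axiom (T1): ∅ ∈ τ? Yes; X ∈ τ? Yes.
Axiom (T2/T3): check pairwise unions and intersections of members of τ.
All pairwise intersections and unions checked — each lies in τ. Therefore τ satisfies (T1), (T2), (T3): it IS a topology on X.


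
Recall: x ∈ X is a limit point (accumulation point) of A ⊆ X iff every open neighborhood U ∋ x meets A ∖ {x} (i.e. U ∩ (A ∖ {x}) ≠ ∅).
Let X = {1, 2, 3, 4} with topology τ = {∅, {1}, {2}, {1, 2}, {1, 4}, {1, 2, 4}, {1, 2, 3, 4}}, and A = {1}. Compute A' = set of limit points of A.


A' = {3, 4}

For each x ∈ X, list the open sets U ∈ τ with x ∈ U, then check whether U ∩ (A ∖ {x}) ≠ ∅ for every such U.
  x = 1: open {1} ∋ x has {1} ∩ (A ∖ {1}) = ∅, so x is NOT a limit point.
  x = 2: open {2} ∋ x has {2} ∩ (A ∖ {2}) = ∅, so x is NOT a limit point.
  x = 3: opens ∋ x are {1, 2, 3, 4}; each meets A ∖ {3}, so x IS a limit point.
  x = 4: opens ∋ x are {1, 4}, {1, 2, 4}, {1, 2, 3, 4}; each meets A ∖ {4}, so x IS a limit point.
Collecting: A' = {3, 4}.


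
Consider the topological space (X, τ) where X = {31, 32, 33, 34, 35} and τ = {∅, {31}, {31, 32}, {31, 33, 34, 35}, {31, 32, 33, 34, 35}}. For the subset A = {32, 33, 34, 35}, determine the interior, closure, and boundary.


int(A) = ∅, cl(A) = {32, 33, 34, 35}, ∂A = {32, 33, 34, 35}.

Closed sets in (X, τ) are complements of opens:
  closed(X, τ) = {∅, {32}, {33, 34, 35}, {32, 33, 34, 35}, {31, 32, 33, 34, 35}}.
int(A) = ⋃ {U ∈ τ : U ⊆ A}. Opens contained in A: ∅.
Taking the union of these: int(A) = ∅.
cl(A) = ⋂ {C closed : A ⊆ C}. Closed sets containing A: {32, 33, 34, 35}, {31, 32, 33, 34, 35}.
Intersecting these: cl(A) = {32, 33, 34, 35}.
∂A = cl(A) ∖ int(A) = {32, 33, 34, 35} ∖ ∅ = {32, 33, 34, 35}.


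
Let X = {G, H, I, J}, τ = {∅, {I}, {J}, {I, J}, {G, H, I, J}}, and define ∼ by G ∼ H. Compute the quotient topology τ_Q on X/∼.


X/∼ = {[G=H], [I], [J]}; |τ_Q| = 5.

Equivalence classes: [G=H], [I], [J].
Quotient map π: X → X/∼ sends G ↦ [G=H], H ↦ [G=H], I ↦ [I], J ↦ [J].
For each subset V ⊆ X/∼, compute π^{-1}(V) ⊆ X and check whether π^{-1}(V) ∈ τ. V is open in τ_Q iff π^{-1}(V) ∈ τ.
  V = {}: π^{-1}(V) = ∅ ∈ τ ✓.
  V = {[G=H]}: π^{-1}(V) = {G, H} ∉ τ ✗.
  V = {[I]}: π^{-1}(V) = {I} ∈ τ ✓.
  V = {[G=H], [I]}: π^{-1}(V) = {G, H, I} ∉ τ ✗.
  V = {[J]}: π^{-1}(V) = {J} ∈ τ ✓.
  V = {[G=H], [J]}: π^{-1}(V) = {G, H, J} ∉ τ ✗.
  V = {[I], [J]}: π^{-1}(V) = {I, J} ∈ τ ✓.
  V = {[G=H], [I], [J]}: π^{-1}(V) = {G, H, I, J} ∈ τ ✓.
Open sets in the quotient: τ_Q = {{}, {[I]}, {[J]}, {[I], [J]}, {[G=H], [I], [J]}} (5 elements).


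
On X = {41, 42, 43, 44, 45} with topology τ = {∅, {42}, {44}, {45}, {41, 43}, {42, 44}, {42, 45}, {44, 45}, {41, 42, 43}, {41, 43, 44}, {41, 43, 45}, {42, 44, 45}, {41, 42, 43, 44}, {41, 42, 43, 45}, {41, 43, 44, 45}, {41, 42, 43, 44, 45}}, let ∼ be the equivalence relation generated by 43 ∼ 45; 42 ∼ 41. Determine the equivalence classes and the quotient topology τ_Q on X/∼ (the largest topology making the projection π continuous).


X/∼ = {[41=42], [43=45], [44]}; |τ_Q| = 4.

Equivalence classes: [41=42], [43=45], [44].
Quotient map π: X → X/∼ sends 41 ↦ [41=42], 42 ↦ [41=42], 43 ↦ [43=45], 44 ↦ [44], 45 ↦ [43=45].
For each subset V ⊆ X/∼, compute π^{-1}(V) ⊆ X and check whether π^{-1}(V) ∈ τ. V is open in τ_Q iff π^{-1}(V) ∈ τ.
  V = {}: π^{-1}(V) = ∅ ∈ τ ✓.
  V = {[41=42]}: π^{-1}(V) = {41, 42} ∉ τ ✗.
  V = {[43=45]}: π^{-1}(V) = {43, 45} ∉ τ ✗.
  V = {[41=42], [43=45]}: π^{-1}(V) = {41, 42, 43, 45} ∈ τ ✓.
  V = {[44]}: π^{-1}(V) = {44} ∈ τ ✓.
  V = {[41=42], [44]}: π^{-1}(V) = {41, 42, 44} ∉ τ ✗.
  V = {[43=45], [44]}: π^{-1}(V) = {43, 44, 45} ∉ τ ✗.
  V = {[41=42], [43=45], [44]}: π^{-1}(V) = {41, 42, 43, 44, 45} ∈ τ ✓.
Open sets in the quotient: τ_Q = {{}, {[41=42], [43=45]}, {[44]}, {[41=42], [43=45], [44]}} (4 elements).


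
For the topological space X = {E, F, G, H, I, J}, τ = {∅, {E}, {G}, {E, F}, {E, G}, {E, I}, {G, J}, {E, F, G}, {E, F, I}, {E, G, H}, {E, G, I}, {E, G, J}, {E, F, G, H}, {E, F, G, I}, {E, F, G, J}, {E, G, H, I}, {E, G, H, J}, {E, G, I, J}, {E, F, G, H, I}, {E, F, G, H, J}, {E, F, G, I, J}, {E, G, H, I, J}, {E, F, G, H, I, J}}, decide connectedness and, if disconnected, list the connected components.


(X, τ) is connected.

Find clopen sets (U ∈ τ with X ∖ U ∈ τ):
  U = ∅, X ∖ U = {E, F, G, H, I, J} — both open, so U is clopen.
  U = {E, F, G, H, I, J}, X ∖ U = ∅ — both open, so U is clopen.
Only trivial clopens (∅ and X) exist, so (X, τ) is connected.
Compute connected components by grouping points that agree on all clopens:
  component: {E, F, G, H, I, J}


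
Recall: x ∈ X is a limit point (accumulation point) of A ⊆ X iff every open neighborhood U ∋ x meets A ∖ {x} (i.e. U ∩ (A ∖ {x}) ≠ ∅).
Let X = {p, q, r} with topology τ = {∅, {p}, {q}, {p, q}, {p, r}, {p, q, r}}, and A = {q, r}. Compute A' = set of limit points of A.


A' = ∅

For each x ∈ X, list the open sets U ∈ τ with x ∈ U, then check whether U ∩ (A ∖ {x}) ≠ ∅ for every such U.
  x = p: open {p} ∋ x has {p} ∩ (A ∖ {p}) = ∅, so x is NOT a limit point.
  x = q: open {q} ∋ x has {q} ∩ (A ∖ {q}) = ∅, so x is NOT a limit point.
  x = r: open {p, r} ∋ x has {p, r} ∩ (A ∖ {r}) = ∅, so x is NOT a limit point.
Collecting: A' = ∅.


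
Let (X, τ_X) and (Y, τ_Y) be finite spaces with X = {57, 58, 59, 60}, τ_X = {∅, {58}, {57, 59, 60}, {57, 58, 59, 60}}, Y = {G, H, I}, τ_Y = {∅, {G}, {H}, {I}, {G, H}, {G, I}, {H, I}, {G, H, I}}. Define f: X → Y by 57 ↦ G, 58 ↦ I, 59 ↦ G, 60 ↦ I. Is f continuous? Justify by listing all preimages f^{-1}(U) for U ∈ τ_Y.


f is NOT continuous.

Compute f^{-1}(U) for each U ∈ τ_Y:
  U = ∅: f^{-1}(U) = ∅ ∈ τ_X ✓.
  U = {G}: f^{-1}(U) = {57, 59} ∉ τ_X ✗.
  U = {H}: f^{-1}(U) = ∅ ∈ τ_X ✓.
  U = {I}: f^{-1}(U) = {58, 60} ∉ τ_X ✗.
  U = {G, H}: f^{-1}(U) = {57, 59} ∉ τ_X ✗.
  U = {G, I}: f^{-1}(U) = {57, 58, 59, 60} ∈ τ_X ✓.
  U = {H, I}: f^{-1}(U) = {58, 60} ∉ τ_X ✗.
  U = {G, H, I}: f^{-1}(U) = {57, 58, 59, 60} ∈ τ_X ✓.
Found U = {G} with f^{-1}(U) = {57, 59} not in τ_X. Therefore f is NOT continuous.


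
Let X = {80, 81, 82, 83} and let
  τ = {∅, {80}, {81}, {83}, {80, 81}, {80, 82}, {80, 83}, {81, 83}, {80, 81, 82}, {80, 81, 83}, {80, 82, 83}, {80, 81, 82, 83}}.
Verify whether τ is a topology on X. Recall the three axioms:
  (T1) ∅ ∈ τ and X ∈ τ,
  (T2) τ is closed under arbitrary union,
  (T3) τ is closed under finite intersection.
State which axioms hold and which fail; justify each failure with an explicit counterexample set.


τ IS a topology on X.

Axiom (T1): ∅ ∈ τ? Yes; X ∈ τ? Yes.
Axiom (T2/T3): check pairwise unions and intersections of members of τ.
All pairwise intersections and unions checked — each lies in τ. Therefore τ satisfies (T1), (T2), (T3): it IS a topology on X.


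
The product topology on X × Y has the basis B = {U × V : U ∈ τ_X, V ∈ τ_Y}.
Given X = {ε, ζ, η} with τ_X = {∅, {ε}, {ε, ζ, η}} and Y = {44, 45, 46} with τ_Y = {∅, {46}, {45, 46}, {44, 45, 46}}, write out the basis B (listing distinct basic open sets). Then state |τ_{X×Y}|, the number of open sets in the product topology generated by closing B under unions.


Basis B = {∅ × ∅, {ε} × {46}, {ε} × {45, 46}, {ε} × {44, 45, 46}, {ε, ζ, η} × {46}, {ε, ζ, η} × {45, 46}, {ε, ζ, η} × {44, 45, 46}}; |τ_{X×Y}| = 10.

Enumerate products U × V with U ∈ τ_X, V ∈ τ_Y (deduplicated):
  ∅ × ∅ = {} (∅)
  {ε} × {46} = {(ε,46)}
  {ε} × {45, 46} = {(ε,45), (ε,46)}
  {ε} × {44, 45, 46} = {(ε,44), (ε,45), (ε,46)}
  {ε, ζ, η} × {46} = {(ε,46), (ζ,46), (η,46)}
  {ε, ζ, η} × {45, 46} = {(ε,45), (ε,46), (ζ,45), (ζ,46), (η,45), (η,46)}
  {ε, ζ, η} × {44, 45, 46} = {(ε,44), (ε,45), (ε,46), (ζ,44), (ζ,45), (ζ,46), (η,44), (η,45), (η,46)}
These 7 distinct sets form the basis B.
Close under arbitrary unions to get τ_{X×Y}; counting gives |τ_{X×Y}| = 10.


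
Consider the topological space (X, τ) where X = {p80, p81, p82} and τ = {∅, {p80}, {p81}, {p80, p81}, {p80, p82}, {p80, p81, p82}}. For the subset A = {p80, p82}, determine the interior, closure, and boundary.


int(A) = {p80, p82}, cl(A) = {p80, p82}, ∂A = ∅.

Closed sets in (X, τ) are complements of opens:
  closed(X, τ) = {∅, {p81}, {p82}, {p80, p82}, {p81, p82}, {p80, p81, p82}}.
int(A) = ⋃ {U ∈ τ : U ⊆ A}. Opens contained in A: ∅, {p80}, {p80, p82}.
Taking the union of these: int(A) = {p80, p82}.
cl(A) = ⋂ {C closed : A ⊆ C}. Closed sets containing A: {p80, p82}, {p80, p81, p82}.
Intersecting these: cl(A) = {p80, p82}.
∂A = cl(A) ∖ int(A) = {p80, p82} ∖ {p80, p82} = ∅.


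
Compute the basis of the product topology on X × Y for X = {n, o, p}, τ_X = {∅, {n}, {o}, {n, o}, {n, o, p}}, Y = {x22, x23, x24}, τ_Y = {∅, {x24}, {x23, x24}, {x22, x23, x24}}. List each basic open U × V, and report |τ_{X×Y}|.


Basis B = {∅ × ∅, {n} × {x24}, {o} × {x24}, {n} × {x23, x24}, {n, o} × {x24}, {o} × {x23, x24}, {n} × {x22, x23, x24}, {n, o, p} × {x24}, {o} × {x22, x23, x24}, {n, o} × {x23, x24}, {n, o} × {x22, x23, x24}, {n, o, p} × {x23, x24}, {n, o, p} × {x22, x23, x24}}; |τ_{X×Y}| = 30.

Enumerate products U × V with U ∈ τ_X, V ∈ τ_Y (deduplicated):
  ∅ × ∅ = {} (∅)
  {n} × {x24} = {(n,x24)}
  {o} × {x24} = {(o,x24)}
  {n} × {x23, x24} = {(n,x23), (n,x24)}
  {n, o} × {x24} = {(n,x24), (o,x24)}
  {o} × {x23, x24} = {(o,x23), (o,x24)}
  {n} × {x22, x23, x24} = {(n,x22), (n,x23), (n,x24)}
  {n, o, p} × {x24} = {(n,x24), (o,x24), (p,x24)}
  {o} × {x22, x23, x24} = {(o,x22), (o,x23), (o,x24)}
  {n, o} × {x23, x24} = {(n,x23), (n,x24), (o,x23), (o,x24)}
  {n, o} × {x22, x23, x24} = {(n,x22), (n,x23), (n,x24), (o,x22), (o,x23), (o,x24)}
  {n, o, p} × {x23, x24} = {(n,x23), (n,x24), (o,x23), (o,x24), (p,x23), (p,x24)}
  {n, o, p} × {x22, x23, x24} = {(n,x22), (n,x23), (n,x24), (o,x22), (o,x23), (o,x24), (p,x22), (p,x23), (p,x24)}
These 13 distinct sets form the basis B.
Close under arbitrary unions to get τ_{X×Y}; counting gives |τ_{X×Y}| = 30.


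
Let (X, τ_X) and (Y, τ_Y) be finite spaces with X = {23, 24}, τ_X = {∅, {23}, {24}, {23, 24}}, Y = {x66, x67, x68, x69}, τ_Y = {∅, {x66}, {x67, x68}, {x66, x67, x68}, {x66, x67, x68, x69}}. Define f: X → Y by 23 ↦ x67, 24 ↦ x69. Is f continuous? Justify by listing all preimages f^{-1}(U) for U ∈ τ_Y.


f IS continuous.

Compute f^{-1}(U) for each U ∈ τ_Y:
  U = ∅: f^{-1}(U) = ∅ ∈ τ_X ✓.
  U = {x66}: f^{-1}(U) = ∅ ∈ τ_X ✓.
  U = {x67, x68}: f^{-1}(U) = {23} ∈ τ_X ✓.
  U = {x66, x67, x68}: f^{-1}(U) = {23} ∈ τ_X ✓.
  U = {x66, x67, x68, x69}: f^{-1}(U) = {23, 24} ∈ τ_X ✓.
Every preimage lies in τ_X, so f IS continuous.


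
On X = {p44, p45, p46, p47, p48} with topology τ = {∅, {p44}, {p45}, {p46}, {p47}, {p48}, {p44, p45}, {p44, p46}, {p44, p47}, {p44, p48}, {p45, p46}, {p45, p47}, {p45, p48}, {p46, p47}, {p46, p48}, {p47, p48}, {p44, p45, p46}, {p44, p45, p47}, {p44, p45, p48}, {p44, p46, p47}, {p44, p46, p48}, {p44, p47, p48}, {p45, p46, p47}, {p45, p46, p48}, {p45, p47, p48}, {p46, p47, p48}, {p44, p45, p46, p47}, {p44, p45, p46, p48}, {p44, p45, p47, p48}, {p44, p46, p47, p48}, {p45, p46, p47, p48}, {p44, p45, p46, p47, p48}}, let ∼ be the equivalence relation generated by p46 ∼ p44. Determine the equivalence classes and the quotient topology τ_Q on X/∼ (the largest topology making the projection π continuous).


X/∼ = {[p44=p46], [p45], [p47], [p48]}; |τ_Q| = 16.

Equivalence classes: [p44=p46], [p45], [p47], [p48].
Quotient map π: X → X/∼ sends p44 ↦ [p44=p46], p45 ↦ [p45], p46 ↦ [p44=p46], p47 ↦ [p47], p48 ↦ [p48].
For each subset V ⊆ X/∼, compute π^{-1}(V) ⊆ X and check whether π^{-1}(V) ∈ τ. V is open in τ_Q iff π^{-1}(V) ∈ τ.
  V = {}: π^{-1}(V) = ∅ ∈ τ ✓.
  V = {[p44=p46]}: π^{-1}(V) = {p44, p46} ∈ τ ✓.
  V = {[p45]}: π^{-1}(V) = {p45} ∈ τ ✓.
  V = {[p44=p46], [p45]}: π^{-1}(V) = {p44, p45, p46} ∈ τ ✓.
  V = {[p47]}: π^{-1}(V) = {p47} ∈ τ ✓.
  V = {[p44=p46], [p47]}: π^{-1}(V) = {p44, p46, p47} ∈ τ ✓.
  V = {[p45], [p47]}: π^{-1}(V) = {p45, p47} ∈ τ ✓.
  V = {[p44=p46], [p45], [p47]}: π^{-1}(V) = {p44, p45, p46, p47} ∈ τ ✓.
  V = {[p48]}: π^{-1}(V) = {p48} ∈ τ ✓.
  V = {[p44=p46], [p48]}: π^{-1}(V) = {p44, p46, p48} ∈ τ ✓.
  V = {[p45], [p48]}: π^{-1}(V) = {p45, p48} ∈ τ ✓.
  V = {[p44=p46], [p45], [p48]}: π^{-1}(V) = {p44, p45, p46, p48} ∈ τ ✓.
  V = {[p47], [p48]}: π^{-1}(V) = {p47, p48} ∈ τ ✓.
  V = {[p44=p46], [p47], [p48]}: π^{-1}(V) = {p44, p46, p47, p48} ∈ τ ✓.
  V = {[p45], [p47], [p48]}: π^{-1}(V) = {p45, p47, p48} ∈ τ ✓.
  V = {[p44=p46], [p45], [p47], [p48]}: π^{-1}(V) = {p44, p45, p46, p47, p48} ∈ τ ✓.
Open sets in the quotient: τ_Q = {{}, {[p44=p46]}, {[p45]}, {[p44=p46], [p45]}, {[p47]}, {[p44=p46], [p47]}, {[p45], [p47]}, {[p44=p46], [p45], [p47]}, {[p48]}, {[p44=p46], [p48]}, {[p45], [p48]}, {[p44=p46], [p45], [p48]}, {[p47], [p48]}, {[p44=p46], [p47], [p48]}, {[p45], [p47], [p48]}, {[p44=p46], [p45], [p47], [p48]}} (16 elements).


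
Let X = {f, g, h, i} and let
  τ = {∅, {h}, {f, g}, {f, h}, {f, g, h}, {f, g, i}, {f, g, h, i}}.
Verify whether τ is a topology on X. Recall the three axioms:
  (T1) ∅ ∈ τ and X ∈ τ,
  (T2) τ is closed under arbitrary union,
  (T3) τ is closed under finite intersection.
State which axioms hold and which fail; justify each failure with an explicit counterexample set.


τ is NOT a topology on X.

Axiom (T1): ∅ ∈ τ? Yes; X ∈ τ? Yes.
Axiom (T2/T3): check pairwise unions and intersections of members of τ.
Counterexample for (T3): {f, g} ∩ {f, h} = {f} ∉ τ. Therefore τ is NOT a topology.


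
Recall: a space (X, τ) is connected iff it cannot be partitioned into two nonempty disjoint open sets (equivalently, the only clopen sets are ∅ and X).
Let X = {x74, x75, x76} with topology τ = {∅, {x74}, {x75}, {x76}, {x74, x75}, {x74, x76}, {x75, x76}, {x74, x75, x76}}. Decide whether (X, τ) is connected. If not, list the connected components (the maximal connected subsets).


(X, τ) is disconnected; components = [{x74}, {x75}, {x76}].

Find clopen sets (U ∈ τ with X ∖ U ∈ τ):
  U = ∅, X ∖ U = {x74, x75, x76} — both open, so U is clopen.
  U = {x74}, X ∖ U = {x75, x76} — both open, so U is clopen.
  U = {x75}, X ∖ U = {x74, x76} — both open, so U is clopen.
  U = {x76}, X ∖ U = {x74, x75} — both open, so U is clopen.
  U = {x74, x75}, X ∖ U = {x76} — both open, so U is clopen.
  U = {x74, x76}, X ∖ U = {x75} — both open, so U is clopen.
  U = {x75, x76}, X ∖ U = {x74} — both open, so U is clopen.
  U = {x74, x75, x76}, X ∖ U = ∅ — both open, so U is clopen.
Nontrivial clopen(s) exist: e.g. {x75, x76}. So (X, τ) is disconnected.
Compute connected components by grouping points that agree on all clopens:
  component: {x74}
  component: {x75}
  component: {x76}


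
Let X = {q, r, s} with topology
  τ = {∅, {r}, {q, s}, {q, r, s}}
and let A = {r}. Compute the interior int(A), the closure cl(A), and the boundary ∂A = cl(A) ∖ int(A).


int(A) = {r}, cl(A) = {r}, ∂A = ∅.

Closed sets in (X, τ) are complements of opens:
  closed(X, τ) = {∅, {r}, {q, s}, {q, r, s}}.
int(A) = ⋃ {U ∈ τ : U ⊆ A}. Opens contained in A: ∅, {r}.
Taking the union of these: int(A) = {r}.
cl(A) = ⋂ {C closed : A ⊆ C}. Closed sets containing A: {r}, {q, r, s}.
Intersecting these: cl(A) = {r}.
∂A = cl(A) ∖ int(A) = {r} ∖ {r} = ∅.


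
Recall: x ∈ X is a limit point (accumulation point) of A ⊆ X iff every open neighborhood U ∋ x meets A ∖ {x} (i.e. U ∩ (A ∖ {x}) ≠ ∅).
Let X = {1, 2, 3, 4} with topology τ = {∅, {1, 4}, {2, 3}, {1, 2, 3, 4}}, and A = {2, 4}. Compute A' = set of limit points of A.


A' = {1, 3}

For each x ∈ X, list the open sets U ∈ τ with x ∈ U, then check whether U ∩ (A ∖ {x}) ≠ ∅ for every such U.
  x = 1: opens ∋ x are {1, 4}, {1, 2, 3, 4}; each meets A ∖ {1}, so x IS a limit point.
  x = 2: open {2, 3} ∋ x has {2, 3} ∩ (A ∖ {2}) = ∅, so x is NOT a limit point.
  x = 3: opens ∋ x are {2, 3}, {1, 2, 3, 4}; each meets A ∖ {3}, so x IS a limit point.
  x = 4: open {1, 4} ∋ x has {1, 4} ∩ (A ∖ {4}) = ∅, so x is NOT a limit point.
Collecting: A' = {1, 3}.


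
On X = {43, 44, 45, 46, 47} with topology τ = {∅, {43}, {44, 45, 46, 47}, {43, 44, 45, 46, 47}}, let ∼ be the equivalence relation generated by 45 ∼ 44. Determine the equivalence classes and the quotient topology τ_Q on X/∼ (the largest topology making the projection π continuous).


X/∼ = {[43], [44=45], [46], [47]}; |τ_Q| = 4.

Equivalence classes: [43], [44=45], [46], [47].
Quotient map π: X → X/∼ sends 43 ↦ [43], 44 ↦ [44=45], 45 ↦ [44=45], 46 ↦ [46], 47 ↦ [47].
For each subset V ⊆ X/∼, compute π^{-1}(V) ⊆ X and check whether π^{-1}(V) ∈ τ. V is open in τ_Q iff π^{-1}(V) ∈ τ.
  V = {}: π^{-1}(V) = ∅ ∈ τ ✓.
  V = {[43]}: π^{-1}(V) = {43} ∈ τ ✓.
  V = {[44=45]}: π^{-1}(V) = {44, 45} ∉ τ ✗.
  V = {[43], [44=45]}: π^{-1}(V) = {43, 44, 45} ∉ τ ✗.
  V = {[46]}: π^{-1}(V) = {46} ∉ τ ✗.
  V = {[43], [46]}: π^{-1}(V) = {43, 46} ∉ τ ✗.
  V = {[44=45], [46]}: π^{-1}(V) = {44, 45, 46} ∉ τ ✗.
  V = {[43], [44=45], [46]}: π^{-1}(V) = {43, 44, 45, 46} ∉ τ ✗.
  V = {[47]}: π^{-1}(V) = {47} ∉ τ ✗.
  V = {[43], [47]}: π^{-1}(V) = {43, 47} ∉ τ ✗.
  V = {[44=45], [47]}: π^{-1}(V) = {44, 45, 47} ∉ τ ✗.
  V = {[43], [44=45], [47]}: π^{-1}(V) = {43, 44, 45, 47} ∉ τ ✗.
  V = {[46], [47]}: π^{-1}(V) = {46, 47} ∉ τ ✗.
  V = {[43], [46], [47]}: π^{-1}(V) = {43, 46, 47} ∉ τ ✗.
  V = {[44=45], [46], [47]}: π^{-1}(V) = {44, 45, 46, 47} ∈ τ ✓.
  V = {[43], [44=45], [46], [47]}: π^{-1}(V) = {43, 44, 45, 46, 47} ∈ τ ✓.
Open sets in the quotient: τ_Q = {{}, {[43]}, {[44=45], [46], [47]}, {[43], [44=45], [46], [47]}} (4 elements).


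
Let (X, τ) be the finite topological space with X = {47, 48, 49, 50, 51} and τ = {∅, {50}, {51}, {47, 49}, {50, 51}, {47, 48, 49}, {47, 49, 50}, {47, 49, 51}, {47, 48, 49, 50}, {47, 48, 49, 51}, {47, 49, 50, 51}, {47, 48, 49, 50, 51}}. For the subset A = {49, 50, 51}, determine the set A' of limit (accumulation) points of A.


A' = {47, 48}

For each x ∈ X, list the open sets U ∈ τ with x ∈ U, then check whether U ∩ (A ∖ {x}) ≠ ∅ for every such U.
  x = 47: opens ∋ x are {47, 49}, {47, 48, 49}, {47, 49, 50}, {47, 49, 51}, {47, 48, 49, 50}, {47, 48, 49, 51}, {47, 49, 50, 51}, {47, 48, 49, 50, 51}; each meets A ∖ {47}, so x IS a limit point.
  x = 48: opens ∋ x are {47, 48, 49}, {47, 48, 49, 50}, {47, 48, 49, 51}, {47, 48, 49, 50, 51}; each meets A ∖ {48}, so x IS a limit point.
  x = 49: open {47, 49} ∋ x has {47, 49} ∩ (A ∖ {49}) = ∅, so x is NOT a limit point.
  x = 50: open {50} ∋ x has {50} ∩ (A ∖ {50}) = ∅, so x is NOT a limit point.
  x = 51: open {51} ∋ x has {51} ∩ (A ∖ {51}) = ∅, so x is NOT a limit point.
Collecting: A' = {47, 48}.


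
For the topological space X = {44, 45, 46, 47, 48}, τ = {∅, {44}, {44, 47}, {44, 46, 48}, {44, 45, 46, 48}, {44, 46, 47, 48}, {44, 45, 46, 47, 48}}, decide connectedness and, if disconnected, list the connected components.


(X, τ) is connected.

Find clopen sets (U ∈ τ with X ∖ U ∈ τ):
  U = ∅, X ∖ U = {44, 45, 46, 47, 48} — both open, so U is clopen.
  U = {44, 45, 46, 47, 48}, X ∖ U = ∅ — both open, so U is clopen.
Only trivial clopens (∅ and X) exist, so (X, τ) is connected.
Compute connected components by grouping points that agree on all clopens:
  component: {44, 45, 46, 47, 48}


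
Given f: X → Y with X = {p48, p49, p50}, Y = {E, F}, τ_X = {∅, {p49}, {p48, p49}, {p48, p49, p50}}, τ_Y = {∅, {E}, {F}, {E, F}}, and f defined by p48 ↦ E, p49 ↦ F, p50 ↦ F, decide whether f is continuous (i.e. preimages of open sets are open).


f is NOT continuous.

Compute f^{-1}(U) for each U ∈ τ_Y:
  U = ∅: f^{-1}(U) = ∅ ∈ τ_X ✓.
  U = {E}: f^{-1}(U) = {p48} ∉ τ_X ✗.
  U = {F}: f^{-1}(U) = {p49, p50} ∉ τ_X ✗.
  U = {E, F}: f^{-1}(U) = {p48, p49, p50} ∈ τ_X ✓.
Found U = {E} with f^{-1}(U) = {p48} not in τ_X. Therefore f is NOT continuous.


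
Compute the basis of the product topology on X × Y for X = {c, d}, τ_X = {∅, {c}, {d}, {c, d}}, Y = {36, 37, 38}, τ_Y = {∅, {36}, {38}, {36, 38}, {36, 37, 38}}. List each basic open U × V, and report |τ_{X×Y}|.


Basis B = {∅ × ∅, {c} × {36}, {c} × {38}, {d} × {36}, {d} × {38}, {c} × {36, 38}, {c, d} × {36}, {c, d} × {38}, {d} × {36, 38}, {c} × {36, 37, 38}, {d} × {36, 37, 38}, {c, d} × {36, 38}, {c, d} × {36, 37, 38}}; |τ_{X×Y}| = 25.

Enumerate products U × V with U ∈ τ_X, V ∈ τ_Y (deduplicated):
  ∅ × ∅ = {} (∅)
  {c} × {36} = {(c,36)}
  {c} × {38} = {(c,38)}
  {d} × {36} = {(d,36)}
  {d} × {38} = {(d,38)}
  {c} × {36, 38} = {(c,36), (c,38)}
  {c, d} × {36} = {(c,36), (d,36)}
  {c, d} × {38} = {(c,38), (d,38)}
  {d} × {36, 38} = {(d,36), (d,38)}
  {c} × {36, 37, 38} = {(c,36), (c,37), (c,38)}
  {d} × {36, 37, 38} = {(d,36), (d,37), (d,38)}
  {c, d} × {36, 38} = {(c,36), (c,38), (d,36), (d,38)}
  {c, d} × {36, 37, 38} = {(c,36), (c,37), (c,38), (d,36), (d,37), (d,38)}
These 13 distinct sets form the basis B.
Close under arbitrary unions to get τ_{X×Y}; counting gives |τ_{X×Y}| = 25.


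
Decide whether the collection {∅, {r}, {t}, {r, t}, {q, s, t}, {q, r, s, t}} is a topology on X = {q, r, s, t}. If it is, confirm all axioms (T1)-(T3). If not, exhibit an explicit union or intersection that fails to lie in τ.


τ IS a topology on X.

Axiom (T1): ∅ ∈ τ? Yes; X ∈ τ? Yes.
Axiom (T2/T3): check pairwise unions and intersections of members of τ.
All pairwise intersections and unions checked — each lies in τ. Therefore τ satisfies (T1), (T2), (T3): it IS a topology on X.


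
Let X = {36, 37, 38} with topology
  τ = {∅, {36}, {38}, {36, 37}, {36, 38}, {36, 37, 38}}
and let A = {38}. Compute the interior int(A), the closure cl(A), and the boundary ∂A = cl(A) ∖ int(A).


int(A) = {38}, cl(A) = {38}, ∂A = ∅.

Closed sets in (X, τ) are complements of opens:
  closed(X, τ) = {∅, {37}, {38}, {36, 37}, {37, 38}, {36, 37, 38}}.
int(A) = ⋃ {U ∈ τ : U ⊆ A}. Opens contained in A: ∅, {38}.
Taking the union of these: int(A) = {38}.
cl(A) = ⋂ {C closed : A ⊆ C}. Closed sets containing A: {38}, {37, 38}, {36, 37, 38}.
Intersecting these: cl(A) = {38}.
∂A = cl(A) ∖ int(A) = {38} ∖ {38} = ∅.


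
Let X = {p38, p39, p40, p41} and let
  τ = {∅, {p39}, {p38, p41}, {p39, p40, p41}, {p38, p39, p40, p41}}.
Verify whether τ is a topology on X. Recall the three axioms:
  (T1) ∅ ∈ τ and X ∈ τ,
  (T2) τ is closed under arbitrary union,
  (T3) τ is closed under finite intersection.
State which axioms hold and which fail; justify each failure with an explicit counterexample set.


τ is NOT a topology on X.

Axiom (T1): ∅ ∈ τ? Yes; X ∈ τ? Yes.
Axiom (T2/T3): check pairwise unions and intersections of members of τ.
Counterexample for (T2): {p39} ∪ {p38, p41} = {p38, p39, p41} ∉ τ. Therefore τ is NOT a topology.


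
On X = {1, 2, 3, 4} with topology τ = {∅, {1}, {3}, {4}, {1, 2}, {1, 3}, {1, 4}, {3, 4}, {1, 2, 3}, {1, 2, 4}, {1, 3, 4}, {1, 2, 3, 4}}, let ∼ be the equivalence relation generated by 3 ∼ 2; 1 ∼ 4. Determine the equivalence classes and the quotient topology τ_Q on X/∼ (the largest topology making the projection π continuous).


X/∼ = {[1=4], [2=3]}; |τ_Q| = 3.

Equivalence classes: [1=4], [2=3].
Quotient map π: X → X/∼ sends 1 ↦ [1=4], 2 ↦ [2=3], 3 ↦ [2=3], 4 ↦ [1=4].
For each subset V ⊆ X/∼, compute π^{-1}(V) ⊆ X and check whether π^{-1}(V) ∈ τ. V is open in τ_Q iff π^{-1}(V) ∈ τ.
  V = {}: π^{-1}(V) = ∅ ∈ τ ✓.
  V = {[1=4]}: π^{-1}(V) = {1, 4} ∈ τ ✓.
  V = {[2=3]}: π^{-1}(V) = {2, 3} ∉ τ ✗.
  V = {[1=4], [2=3]}: π^{-1}(V) = {1, 2, 3, 4} ∈ τ ✓.
Open sets in the quotient: τ_Q = {{}, {[1=4]}, {[1=4], [2=3]}} (3 elements).


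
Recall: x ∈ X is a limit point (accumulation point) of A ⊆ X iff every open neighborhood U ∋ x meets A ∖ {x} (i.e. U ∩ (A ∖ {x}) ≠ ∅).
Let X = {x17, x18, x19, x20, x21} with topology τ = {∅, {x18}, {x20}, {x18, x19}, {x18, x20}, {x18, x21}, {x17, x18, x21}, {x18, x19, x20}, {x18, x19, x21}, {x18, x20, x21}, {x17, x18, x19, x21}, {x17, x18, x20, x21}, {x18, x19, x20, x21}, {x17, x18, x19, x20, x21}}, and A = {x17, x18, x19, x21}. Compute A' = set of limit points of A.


A' = {x17, x19, x21}

For each x ∈ X, list the open sets U ∈ τ with x ∈ U, then check whether U ∩ (A ∖ {x}) ≠ ∅ for every such U.
  x = x17: opens ∋ x are {x17, x18, x21}, {x17, x18, x19, x21}, {x17, x18, x20, x21}, {x17, x18, x19, x20, x21}; each meets A ∖ {x17}, so x IS a limit point.
  x = x18: open {x18} ∋ x has {x18} ∩ (A ∖ {x18}) = ∅, so x is NOT a limit point.
  x = x19: opens ∋ x are {x18, x19}, {x18, x19, x20}, {x18, x19, x21}, {x17, x18, x19, x21}, {x18, x19, x20, x21}, {x17, x18, x19, x20, x21}; each meets A ∖ {x19}, so x IS a limit point.
  x = x20: open {x20} ∋ x has {x20} ∩ (A ∖ {x20}) = ∅, so x is NOT a limit point.
  x = x21: opens ∋ x are {x18, x21}, {x17, x18, x21}, {x18, x19, x21}, {x18, x20, x21}, {x17, x18, x19, x21}, {x17, x18, x20, x21}, {x18, x19, x20, x21}, {x17, x18, x19, x20, x21}; each meets A ∖ {x21}, so x IS a limit point.
Collecting: A' = {x17, x19, x21}.


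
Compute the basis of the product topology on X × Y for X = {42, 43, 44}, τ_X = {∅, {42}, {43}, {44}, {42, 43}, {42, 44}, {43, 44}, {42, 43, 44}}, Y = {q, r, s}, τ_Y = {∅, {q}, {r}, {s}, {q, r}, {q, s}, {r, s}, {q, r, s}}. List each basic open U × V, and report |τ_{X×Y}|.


Basis B = {∅ × ∅, {42} × {q}, {42} × {r}, {42} × {s}, {43} × {q}, {43} × {r}, {43} × {s}, {44} × {q}, {44} × {r}, {44} × {s}, {42} × {q, r}, {42} × {q, s}, {42, 43} × {q}, {42, 44} × {q}, {42} × {r, s}, {42, 43} × {r}, {42, 44} × {r}, {42, 43} × {s}, {42, 44} × {s}, {43} × {q, r}, {43} × {q, s}, {43, 44} × {q}, {43} × {r, s}, {43, 44} × {r}, {43, 44} × {s}, {44} × {q, r}, {44} × {q, s}, {44} × {r, s}, {42} × {q, r, s}, {42, 43, 44} × {q}, {42, 43, 44} × {r}, {42, 43, 44} × {s}, {43} × {q, r, s}, {44} × {q, r, s}, {42, 43} × {q, r}, {42, 44} × {q, r}, {42, 43} × {q, s}, {42, 44} × {q, s}, {42, 43} × {r, s}, {42, 44} × {r, s}, {43, 44} × {q, r}, {43, 44} × {q, s}, {43, 44} × {r, s}, {42, 43} × {q, r, s}, {42, 44} × {q, r, s}, {42, 43, 44} × {q, r}, {42, 43, 44} × {q, s}, {42, 43, 44} × {r, s}, {43, 44} × {q, r, s}, {42, 43, 44} × {q, r, s}}; |τ_{X×Y}| = 512.

Enumerate products U × V with U ∈ τ_X, V ∈ τ_Y (deduplicated):
  ∅ × ∅ = {} (∅)
  {42} × {q} = {(42,q)}
  {42} × {r} = {(42,r)}
  {42} × {s} = {(42,s)}
  {43} × {q} = {(43,q)}
  {43} × {r} = {(43,r)}
  {43} × {s} = {(43,s)}
  {44} × {q} = {(44,q)}
  {44} × {r} = {(44,r)}
  {44} × {s} = {(44,s)}
  {42} × {q, r} = {(42,q), (42,r)}
  {42} × {q, s} = {(42,q), (42,s)}
  {42, 43} × {q} = {(42,q), (43,q)}
  {42, 44} × {q} = {(42,q), (44,q)}
  {42} × {r, s} = {(42,r), (42,s)}
  {42, 43} × {r} = {(42,r), (43,r)}
  {42, 44} × {r} = {(42,r), (44,r)}
  {42, 43} × {s} = {(42,s), (43,s)}
  {42, 44} × {s} = {(42,s), (44,s)}
  {43} × {q, r} = {(43,q), (43,r)}
  {43} × {q, s} = {(43,q), (43,s)}
  {43, 44} × {q} = {(43,q), (44,q)}
  {43} × {r, s} = {(43,r), (43,s)}
  {43, 44} × {r} = {(43,r), (44,r)}
  {43, 44} × {s} = {(43,s), (44,s)}
  {44} × {q, r} = {(44,q), (44,r)}
  {44} × {q, s} = {(44,q), (44,s)}
  {44} × {r, s} = {(44,r), (44,s)}
  {42} × {q, r, s} = {(42,q), (42,r), (42,s)}
  {42, 43, 44} × {q} = {(42,q), (43,q), (44,q)}
  {42, 43, 44} × {r} = {(42,r), (43,r), (44,r)}
  {42, 43, 44} × {s} = {(42,s), (43,s), (44,s)}
  {43} × {q, r, s} = {(43,q), (43,r), (43,s)}
  {44} × {q, r, s} = {(44,q), (44,r), (44,s)}
  {42, 43} × {q, r} = {(42,q), (42,r), (43,q), (43,r)}
  {42, 44} × {q, r} = {(42,q), (42,r), (44,q), (44,r)}
  {42, 43} × {q, s} = {(42,q), (42,s), (43,q), (43,s)}
  {42, 44} × {q, s} = {(42,q), (42,s), (44,q), (44,s)}
  {42, 43} × {r, s} = {(42,r), (42,s), (43,r), (43,s)}
  {42, 44} × {r, s} = {(42,r), (42,s), (44,r), (44,s)}
  {43, 44} × {q, r} = {(43,q), (43,r), (44,q), (44,r)}
  {43, 44} × {q, s} = {(43,q), (43,s), (44,q), (44,s)}
  {43, 44} × {r, s} = {(43,r), (43,s), (44,r), (44,s)}
  {42, 43} × {q, r, s} = {(42,q), (42,r), (42,s), (43,q), (43,r), (43,s)}
  {42, 44} × {q, r, s} = {(42,q), (42,r), (42,s), (44,q), (44,r), (44,s)}
  {42, 43, 44} × {q, r} = {(42,q), (42,r), (43,q), (43,r), (44,q), (44,r)}
  {42, 43, 44} × {q, s} = {(42,q), (42,s), (43,q), (43,s), (44,q), (44,s)}
  {42, 43, 44} × {r, s} = {(42,r), (42,s), (43,r), (43,s), (44,r), (44,s)}
  {43, 44} × {q, r, s} = {(43,q), (43,r), (43,s), (44,q), (44,r), (44,s)}
  {42, 43, 44} × {q, r, s} = {(42,q), (42,r), (42,s), (43,q), (43,r), (43,s), (44,q), (44,r), (44,s)}
These 50 distinct sets form the basis B.
Close under arbitrary unions to get τ_{X×Y}; counting gives |τ_{X×Y}| = 512.


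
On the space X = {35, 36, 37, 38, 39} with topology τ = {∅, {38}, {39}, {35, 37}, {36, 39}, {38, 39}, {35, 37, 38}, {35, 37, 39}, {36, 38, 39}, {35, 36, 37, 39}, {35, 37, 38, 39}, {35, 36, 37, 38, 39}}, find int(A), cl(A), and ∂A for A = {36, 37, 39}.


int(A) = {36, 39}, cl(A) = {35, 36, 37, 39}, ∂A = {35, 37}.

Closed sets in (X, τ) are complements of opens:
  closed(X, τ) = {∅, {36}, {38}, {35, 37}, {36, 38}, {36, 39}, {35, 36, 37}, {35, 37, 38}, {36, 38, 39}, {35, 36, 37, 38}, {35, 36, 37, 39}, {35, 36, 37, 38, 39}}.
int(A) = ⋃ {U ∈ τ : U ⊆ A}. Opens contained in A: ∅, {39}, {36, 39}.
Taking the union of these: int(A) = {36, 39}.
cl(A) = ⋂ {C closed : A ⊆ C}. Closed sets containing A: {35, 36, 37, 39}, {35, 36, 37, 38, 39}.
Intersecting these: cl(A) = {35, 36, 37, 39}.
∂A = cl(A) ∖ int(A) = {35, 36, 37, 39} ∖ {36, 39} = {35, 37}.


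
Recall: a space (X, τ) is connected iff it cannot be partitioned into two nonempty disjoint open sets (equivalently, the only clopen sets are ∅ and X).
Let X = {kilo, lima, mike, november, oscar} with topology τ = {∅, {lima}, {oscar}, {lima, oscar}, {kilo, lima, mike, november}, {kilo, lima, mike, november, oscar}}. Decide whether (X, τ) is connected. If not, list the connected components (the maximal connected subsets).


(X, τ) is disconnected; components = [{oscar}, {kilo, lima, mike, november}].

Find clopen sets (U ∈ τ with X ∖ U ∈ τ):
  U = ∅, X ∖ U = {kilo, lima, mike, november, oscar} — both open, so U is clopen.
  U = {oscar}, X ∖ U = {kilo, lima, mike, november} — both open, so U is clopen.
  U = {kilo, lima, mike, november}, X ∖ U = {oscar} — both open, so U is clopen.
  U = {kilo, lima, mike, november, oscar}, X ∖ U = ∅ — both open, so U is clopen.
Nontrivial clopen(s) exist: e.g. {kilo, lima, mike, november}. So (X, τ) is disconnected.
Compute connected components by grouping points that agree on all clopens:
  component: {oscar}
  component: {kilo, lima, mike, november}


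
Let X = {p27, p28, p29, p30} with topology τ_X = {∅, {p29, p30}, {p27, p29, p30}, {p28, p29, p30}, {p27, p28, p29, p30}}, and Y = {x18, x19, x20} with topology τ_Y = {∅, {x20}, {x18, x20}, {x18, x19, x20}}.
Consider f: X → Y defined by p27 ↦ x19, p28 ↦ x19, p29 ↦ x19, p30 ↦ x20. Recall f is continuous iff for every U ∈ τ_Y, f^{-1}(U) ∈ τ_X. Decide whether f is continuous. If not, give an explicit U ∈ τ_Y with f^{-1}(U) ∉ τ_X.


f is NOT continuous.

Compute f^{-1}(U) for each U ∈ τ_Y:
  U = ∅: f^{-1}(U) = ∅ ∈ τ_X ✓.
  U = {x20}: f^{-1}(U) = {p30} ∉ τ_X ✗.
  U = {x18, x20}: f^{-1}(U) = {p30} ∉ τ_X ✗.
  U = {x18, x19, x20}: f^{-1}(U) = {p27, p28, p29, p30} ∈ τ_X ✓.
Found U = {x20} with f^{-1}(U) = {p30} not in τ_X. Therefore f is NOT continuous.


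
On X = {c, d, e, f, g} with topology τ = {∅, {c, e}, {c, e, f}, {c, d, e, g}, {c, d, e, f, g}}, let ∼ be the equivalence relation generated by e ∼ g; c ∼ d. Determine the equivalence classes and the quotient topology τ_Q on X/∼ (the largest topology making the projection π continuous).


X/∼ = {[c=d], [e=g], [f]}; |τ_Q| = 3.

Equivalence classes: [c=d], [e=g], [f].
Quotient map π: X → X/∼ sends c ↦ [c=d], d ↦ [c=d], e ↦ [e=g], f ↦ [f], g ↦ [e=g].
For each subset V ⊆ X/∼, compute π^{-1}(V) ⊆ X and check whether π^{-1}(V) ∈ τ. V is open in τ_Q iff π^{-1}(V) ∈ τ.
  V = {}: π^{-1}(V) = ∅ ∈ τ ✓.
  V = {[c=d]}: π^{-1}(V) = {c, d} ∉ τ ✗.
  V = {[e=g]}: π^{-1}(V) = {e, g} ∉ τ ✗.
  V = {[c=d], [e=g]}: π^{-1}(V) = {c, d, e, g} ∈ τ ✓.
  V = {[f]}: π^{-1}(V) = {f} ∉ τ ✗.
  V = {[c=d], [f]}: π^{-1}(V) = {c, d, f} ∉ τ ✗.
  V = {[e=g], [f]}: π^{-1}(V) = {e, f, g} ∉ τ ✗.
  V = {[c=d], [e=g], [f]}: π^{-1}(V) = {c, d, e, f, g} ∈ τ ✓.
Open sets in the quotient: τ_Q = {{}, {[c=d], [e=g]}, {[c=d], [e=g], [f]}} (3 elements).


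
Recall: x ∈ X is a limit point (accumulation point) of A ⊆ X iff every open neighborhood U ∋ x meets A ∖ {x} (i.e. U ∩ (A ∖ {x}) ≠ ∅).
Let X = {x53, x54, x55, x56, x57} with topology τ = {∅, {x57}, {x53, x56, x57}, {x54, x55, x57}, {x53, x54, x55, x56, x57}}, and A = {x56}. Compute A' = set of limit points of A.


A' = {x53}

For each x ∈ X, list the open sets U ∈ τ with x ∈ U, then check whether U ∩ (A ∖ {x}) ≠ ∅ for every such U.
  x = x53: opens ∋ x are {x53, x56, x57}, {x53, x54, x55, x56, x57}; each meets A ∖ {x53}, so x IS a limit point.
  x = x54: open {x54, x55, x57} ∋ x has {x54, x55, x57} ∩ (A ∖ {x54}) = ∅, so x is NOT a limit point.
  x = x55: open {x54, x55, x57} ∋ x has {x54, x55, x57} ∩ (A ∖ {x55}) = ∅, so x is NOT a limit point.
  x = x56: open {x53, x56, x57} ∋ x has {x53, x56, x57} ∩ (A ∖ {x56}) = ∅, so x is NOT a limit point.
  x = x57: open {x57} ∋ x has {x57} ∩ (A ∖ {x57}) = ∅, so x is NOT a limit point.
Collecting: A' = {x53}.


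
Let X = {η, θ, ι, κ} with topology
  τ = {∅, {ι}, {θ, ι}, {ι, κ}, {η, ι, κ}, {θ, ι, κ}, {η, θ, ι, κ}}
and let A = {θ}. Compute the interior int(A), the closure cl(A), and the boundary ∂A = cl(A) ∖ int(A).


int(A) = ∅, cl(A) = {θ}, ∂A = {θ}.

Closed sets in (X, τ) are complements of opens:
  closed(X, τ) = {∅, {η}, {θ}, {η, θ}, {η, κ}, {η, θ, κ}, {η, θ, ι, κ}}.
int(A) = ⋃ {U ∈ τ : U ⊆ A}. Opens contained in A: ∅.
Taking the union of these: int(A) = ∅.
cl(A) = ⋂ {C closed : A ⊆ C}. Closed sets containing A: {θ}, {η, θ}, {η, θ, κ}, {η, θ, ι, κ}.
Intersecting these: cl(A) = {θ}.
∂A = cl(A) ∖ int(A) = {θ} ∖ ∅ = {θ}.


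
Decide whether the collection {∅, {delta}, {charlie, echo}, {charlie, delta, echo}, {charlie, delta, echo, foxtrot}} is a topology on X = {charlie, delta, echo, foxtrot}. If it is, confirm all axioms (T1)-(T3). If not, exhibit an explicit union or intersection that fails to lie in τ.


τ IS a topology on X.

Axiom (T1): ∅ ∈ τ? Yes; X ∈ τ? Yes.
Axiom (T2/T3): check pairwise unions and intersections of members of τ.
All pairwise intersections and unions checked — each lies in τ. Therefore τ satisfies (T1), (T2), (T3): it IS a topology on X.
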